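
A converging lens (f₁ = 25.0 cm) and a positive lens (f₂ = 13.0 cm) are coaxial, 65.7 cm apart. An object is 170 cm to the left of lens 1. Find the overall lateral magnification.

m = +0.0958

Lens 1: 1/d_i1 = 1/(25.0) − 1/(170) = 0.03412, so d_i1 = 29.31 cm; m₁ = −d_i1/d_o1 = -0.1724.
d_o2 = 65.7 − (29.31) = 36.39 cm.
Lens 2: 1/d_i2 = 1/(13.0) − 1/(36.39) = 0.04944, so d_i2 = 20.23 cm; m₂ = −d_i2/d_o2 = -0.5558.
m = m₁·m₂ = (-0.1724)(-0.5558) = +0.0958.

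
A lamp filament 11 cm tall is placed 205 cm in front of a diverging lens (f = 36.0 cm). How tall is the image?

For a diverging lens, f = -36.0 cm.
1/d_i = 1/f − 1/d_o = 1/(-36.00) − 1/(205) = -0.03266, so d_i = -30.62 cm.
m = −d_i/d_o = +0.1494.
|h_i| = |m|·h_o = 0.1494 × 11 = 1.64 cm. The image is virtual, upright and reduced, on the same side as the object.

1.64 cm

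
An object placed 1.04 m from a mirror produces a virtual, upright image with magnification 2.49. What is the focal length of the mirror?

m = −d_i/d_o ⇒ d_i = −m·d_o = −(+2.49)·(1.04) = -2.590 m.
1/f = 1/d_o + 1/d_i = 1/(1.04) + 1/(-2.590) = 0.5754, so f = 1.74 m.
Since f is positive, the mirror is concave.

f = 1.74 m (concave)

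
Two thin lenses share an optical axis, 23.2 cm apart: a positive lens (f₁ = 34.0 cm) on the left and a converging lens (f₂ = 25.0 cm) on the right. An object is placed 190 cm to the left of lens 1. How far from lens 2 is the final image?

Lens 1: 1/d_i1 = 1/f₁ − 1/d_o1 = 1/(34.0) − 1/(190) = 0.02415, so d_i1 = 41.41 cm.
The intermediate image is 41.41 cm to the right of lens 1, which lies 18.21 cm to the right of lens 2 — a virtual object — so d_o2 = −18.21 cm.
Lens 2: 1/d_i2 = 1/f₂ − 1/d_o2 = 1/(25.0) − 1/(-18.21) = 0.09491, so d_i2 = 10.5 cm.
The final image is real, 10.5 cm to the right of lens 2 (overall magnification ≈ -0.13).

10.5 cm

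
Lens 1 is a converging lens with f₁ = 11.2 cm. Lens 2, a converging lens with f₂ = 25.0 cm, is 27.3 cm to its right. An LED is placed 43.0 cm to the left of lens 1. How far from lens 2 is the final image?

23.7 cm

Lens 1: 1/d_i1 = 1/f₁ − 1/d_o1 = 1/(11.2) − 1/(43.0) = 0.06603, so d_i1 = 15.14 cm.
The intermediate image is 15.14 cm to the right of lens 1, which is 27.3 − (15.14) = 12.16 cm to the left of lens 2, so d_o2 = +12.16 cm.
Lens 2: 1/d_i2 = 1/f₂ − 1/d_o2 = 1/(25.0) − 1/(12.16) = -0.04224, so d_i2 = -23.7 cm.
The final image is virtual, 23.7 cm to the left of lens 2 (overall magnification ≈ -0.69).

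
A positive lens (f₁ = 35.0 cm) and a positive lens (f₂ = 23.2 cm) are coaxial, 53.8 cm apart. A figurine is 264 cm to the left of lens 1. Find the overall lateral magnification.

Lens 1: 1/d_i1 = 1/(35.0) − 1/(264) = 0.02478, so d_i1 = 40.35 cm; m₁ = −d_i1/d_o1 = -0.1528.
d_o2 = 53.8 − (40.35) = 13.45 cm.
Lens 2: 1/d_i2 = 1/(23.2) − 1/(13.45) = -0.03125, so d_i2 = -32.00 cm; m₂ = −d_i2/d_o2 = +2.379.
m = m₁·m₂ = (-0.1528)(+2.379) = -0.364.

m = -0.364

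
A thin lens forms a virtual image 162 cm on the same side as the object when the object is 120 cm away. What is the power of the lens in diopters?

P = +0.216 D

Virtual image ⇒ d_i = −162 cm.
1/f = 1/d_o + 1/d_i = 1/(120) + 1/(-162) = 0.002160 cm⁻¹.
f = 462.9 cm = 4.629 m, so P = 1/f = +0.216 D.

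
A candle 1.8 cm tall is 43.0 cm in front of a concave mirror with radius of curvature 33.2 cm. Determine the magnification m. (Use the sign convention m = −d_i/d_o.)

m = -0.629

f = R/2 = 33.2/2 = 16.60 cm.
1/d_i = 1/f − 1/d_o = 1/(16.60) − 1/(43.0) = 0.03699, so d_i = 27.04 cm.
m = −d_i/d_o = −(27.04)/(43.0) = -0.629.
The image is real, inverted and reduced, in front of the mirror.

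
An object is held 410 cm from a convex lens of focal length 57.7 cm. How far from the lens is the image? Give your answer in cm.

Lens equation: 1/v = 1/f − 1/u = 1/(57.70) − 1/(410) = 0.01733 − 0.002439 = 0.01489, so v = 67.2 cm.
The image is real, inverted and reduced, on the far side of the lens.

67.2 cm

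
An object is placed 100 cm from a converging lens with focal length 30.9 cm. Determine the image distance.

44.7 cm

Lens equation: 1/d_i = 1/f − 1/d_o = 1/(30.90) − 1/(100) = 0.03236 − 0.01000 = 0.02236, so d_i = 44.7 cm.
The image is real, inverted and reduced, on the far side of the lens.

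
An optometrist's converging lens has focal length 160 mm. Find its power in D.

f = 16.0 cm = 0.160 m.
P = 1/f = 1/(0.160 m) = +6.25 D.

P = +6.25 D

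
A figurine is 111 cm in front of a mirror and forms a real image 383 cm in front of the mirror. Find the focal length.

f = 86.1 cm (concave)

Real image ⇒ d_i = +383 cm.
1/f = 1/d_o + 1/d_i = 1/(111) + 1/(383) = 0.01162, so f = 86.1 cm.
Since f is positive, the mirror is concave.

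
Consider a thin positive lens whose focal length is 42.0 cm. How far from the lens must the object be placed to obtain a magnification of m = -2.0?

63.0 cm

m = −d_i/d_o ⇒ d_i = −m·d_o.
1/f = 1/d_o + 1/d_i = 1/d_o − 1/(m·d_o) = (1 − 1/m)/d_o, so d_o = f(1 − 1/m) = (42.00)(1 − 1/(-2.0)) = 63.0 cm.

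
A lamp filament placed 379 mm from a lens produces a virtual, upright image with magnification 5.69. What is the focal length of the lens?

f = 460 mm (converging)

m = −d_i/d_o ⇒ d_i = −m·d_o = −(+5.69)·(379) = -2157 mm.
1/f = 1/d_o + 1/d_i = 1/(379) + 1/(-2157) = 0.002175, so f = 460 mm.
Since f is positive, the lens is converging.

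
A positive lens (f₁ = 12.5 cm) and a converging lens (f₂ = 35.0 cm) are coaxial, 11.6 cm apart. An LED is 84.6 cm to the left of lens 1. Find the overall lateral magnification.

m = -0.159

Lens 1: 1/d_i1 = 1/(12.5) − 1/(84.6) = 0.06818, so d_i1 = 14.67 cm; m₁ = −d_i1/d_o1 = -0.1734.
d_o2 = 11.6 − (14.67) = -3.070 cm (virtual object).
Lens 2: 1/d_i2 = 1/(35.0) − 1/(-3.070) = 0.3543, so d_i2 = 2.822 cm; m₂ = −d_i2/d_o2 = +0.9194.
m = m₁·m₂ = (-0.1734)(+0.9194) = -0.159.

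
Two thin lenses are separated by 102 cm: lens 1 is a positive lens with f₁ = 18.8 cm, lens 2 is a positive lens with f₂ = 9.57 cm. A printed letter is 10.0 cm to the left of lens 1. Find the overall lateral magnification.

Lens 1: 1/d_i1 = 1/(18.8) − 1/(10.0) = -0.04681, so d_i1 = -21.36 cm; m₁ = −d_i1/d_o1 = +2.136.
d_o2 = 102 − (-21.36) = 123.4 cm.
Lens 2: 1/d_i2 = 1/(9.57) − 1/(123.4) = 0.09639, so d_i2 = 10.37 cm; m₂ = −d_i2/d_o2 = -0.08407.
m = m₁·m₂ = (+2.136)(-0.08407) = -0.180.

m = -0.180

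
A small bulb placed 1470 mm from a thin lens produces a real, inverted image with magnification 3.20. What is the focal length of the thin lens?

f = 1120 mm (converging)

m = −d_i/d_o ⇒ d_i = −m·d_o = −(-3.20)·(1470) = 4704 mm.
1/f = 1/d_o + 1/d_i = 1/(1470) + 1/(4704) = 0.0008929, so f = 1120 mm.
Since f is positive, the thin lens is converging.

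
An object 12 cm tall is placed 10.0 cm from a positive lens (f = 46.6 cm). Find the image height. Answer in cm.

1/d_i = 1/f − 1/d_o = 1/(46.60) − 1/(10.0) = -0.07854, so d_i = -12.73 cm.
m = −d_i/d_o = +1.273.
|h_i| = |m|·h_o = 1.273 × 12 = 15.3 cm. The image is virtual, upright and enlarged, on the same side as the object.

15.3 cm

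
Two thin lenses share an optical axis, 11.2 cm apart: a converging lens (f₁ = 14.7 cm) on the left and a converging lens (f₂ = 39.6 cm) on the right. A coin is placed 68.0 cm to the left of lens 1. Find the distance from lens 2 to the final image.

Lens 1: 1/d_i1 = 1/f₁ − 1/d_o1 = 1/(14.7) − 1/(68.0) = 0.05332, so d_i1 = 18.75 cm.
The intermediate image is 18.75 cm to the right of lens 1, which lies 7.550 cm to the right of lens 2 — a virtual object — so d_o2 = −7.550 cm.
Lens 2: 1/d_i2 = 1/f₂ − 1/d_o2 = 1/(39.6) − 1/(-7.550) = 0.1577, so d_i2 = 6.34 cm.
The final image is real, 6.34 cm to the right of lens 2 (overall magnification ≈ -0.23).

6.34 cm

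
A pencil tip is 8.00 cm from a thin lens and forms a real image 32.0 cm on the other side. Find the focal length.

f = 6.40 cm (converging)

Real image ⇒ d_i = +32.0 cm.
1/f = 1/d_o + 1/d_i = 1/(8.00) + 1/(32.0) = 0.1562, so f = 6.40 cm.
Since f is positive, the thin lens is converging.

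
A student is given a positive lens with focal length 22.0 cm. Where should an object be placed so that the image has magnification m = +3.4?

15.5 cm

m = −d_i/d_o ⇒ d_i = −m·d_o.
1/f = 1/d_o + 1/d_i = 1/d_o − 1/(m·d_o) = (1 − 1/m)/d_o, so d_o = f(1 − 1/m) = (22.00)(1 − 1/(+3.4)) = 15.5 cm.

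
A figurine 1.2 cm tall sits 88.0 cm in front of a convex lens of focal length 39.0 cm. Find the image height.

0.955 cm

1/d_i = 1/f − 1/d_o = 1/(39.00) − 1/(88.0) = 0.01428, so d_i = 70.04 cm.
m = −d_i/d_o = -0.7959.
|h_i| = |m|·h_o = 0.7959 × 1.2 = 0.955 cm. The image is real, inverted and reduced, on the far side of the lens.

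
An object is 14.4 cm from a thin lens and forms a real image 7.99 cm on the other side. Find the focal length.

f = 5.14 cm (converging)

Real image ⇒ d_i = +7.99 cm.
1/f = 1/d_o + 1/d_i = 1/(14.4) + 1/(7.99) = 0.1946, so f = 5.14 cm.
Since f is positive, the thin lens is converging.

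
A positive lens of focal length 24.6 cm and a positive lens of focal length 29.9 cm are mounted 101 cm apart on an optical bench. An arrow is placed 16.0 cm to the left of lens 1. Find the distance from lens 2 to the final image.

Lens 1: 1/d_i1 = 1/f₁ − 1/d_o1 = 1/(24.6) − 1/(16.0) = -0.02185, so d_i1 = -45.77 cm.
The intermediate image is 45.77 cm to the left of lens 1 (virtual), which is 101 − (-45.77) = 146.8 cm to the left of lens 2, so d_o2 = +146.8 cm.
Lens 2: 1/d_i2 = 1/f₂ − 1/d_o2 = 1/(29.9) − 1/(146.8) = 0.02663, so d_i2 = 37.5 cm.
The final image is real, 37.5 cm to the right of lens 2 (overall magnification ≈ -0.73).

37.5 cm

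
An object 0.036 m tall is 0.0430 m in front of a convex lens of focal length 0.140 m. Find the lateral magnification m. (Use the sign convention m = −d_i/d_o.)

m = +1.44

1/d_i = 1/f − 1/d_o = 1/(0.1400) − 1/(0.0430) = -16.11, so d_i = -0.06206 m.
m = −d_i/d_o = −(-0.06206)/(0.0430) = +1.44.
The image is virtual, upright and enlarged, on the same side as the object.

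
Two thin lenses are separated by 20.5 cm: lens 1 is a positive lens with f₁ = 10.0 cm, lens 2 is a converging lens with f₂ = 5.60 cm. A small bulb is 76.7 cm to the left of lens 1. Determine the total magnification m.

Lens 1: 1/d_i1 = 1/(10.0) − 1/(76.7) = 0.08696, so d_i1 = 11.50 cm; m₁ = −d_i1/d_o1 = -0.1499.
d_o2 = 20.5 − (11.50) = 9.000 cm.
Lens 2: 1/d_i2 = 1/(5.60) − 1/(9.000) = 0.06746, so d_i2 = 14.82 cm; m₂ = −d_i2/d_o2 = -1.647.
m = m₁·m₂ = (-0.1499)(-1.647) = +0.247.

m = +0.247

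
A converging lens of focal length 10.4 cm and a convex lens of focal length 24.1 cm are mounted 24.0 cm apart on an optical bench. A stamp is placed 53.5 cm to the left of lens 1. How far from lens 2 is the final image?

Lens 1: 1/d_i1 = 1/f₁ − 1/d_o1 = 1/(10.4) − 1/(53.5) = 0.07746, so d_i1 = 12.91 cm.
The intermediate image is 12.91 cm to the right of lens 1, which is 24.0 − (12.91) = 11.09 cm to the left of lens 2, so d_o2 = +11.09 cm.
Lens 2: 1/d_i2 = 1/f₂ − 1/d_o2 = 1/(24.1) − 1/(11.09) = -0.04868, so d_i2 = -20.5 cm.
The final image is virtual, 20.5 cm to the left of lens 2 (overall magnification ≈ -0.45).

20.5 cm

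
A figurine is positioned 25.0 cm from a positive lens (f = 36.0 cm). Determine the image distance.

81.8 cm

Thin-lens equation: 1/v = 1/f − 1/u = 1/(36.00) − 1/(25.0) = 0.02778 − 0.04000 = -0.01222, so v = -81.8 cm.
The image is virtual, upright and enlarged, on the same side as the object.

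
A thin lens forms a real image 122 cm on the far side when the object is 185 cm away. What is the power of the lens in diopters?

d_i = +122 cm.
1/f = 1/d_o + 1/d_i = 1/(185) + 1/(122) = 0.01360 cm⁻¹.
f = 73.52 cm = 0.7352 m, so P = 1/f = +1.36 D.

P = +1.36 D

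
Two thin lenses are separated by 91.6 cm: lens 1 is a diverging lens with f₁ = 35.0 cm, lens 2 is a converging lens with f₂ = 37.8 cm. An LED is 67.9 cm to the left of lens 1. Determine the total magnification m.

f₁ = −35.0 cm (diverging).
Lens 1: 1/d_i1 = 1/(-35.0) − 1/(67.9) = -0.04330, so d_i1 = -23.10 cm; m₁ = −d_i1/d_o1 = +0.3402.
d_o2 = 91.6 − (-23.10) = 114.7 cm.
Lens 2: 1/d_i2 = 1/(37.8) − 1/(114.7) = 0.01774, so d_i2 = 56.38 cm; m₂ = −d_i2/d_o2 = -0.4915.
m = m₁·m₂ = (+0.3402)(-0.4915) = -0.167.

m = -0.167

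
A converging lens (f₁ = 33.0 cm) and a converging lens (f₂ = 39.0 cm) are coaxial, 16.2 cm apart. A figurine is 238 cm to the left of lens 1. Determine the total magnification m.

Lens 1: 1/d_i1 = 1/(33.0) − 1/(238) = 0.02610, so d_i1 = 38.31 cm; m₁ = −d_i1/d_o1 = -0.1610.
d_o2 = 16.2 − (38.31) = -22.11 cm (virtual object).
Lens 2: 1/d_i2 = 1/(39.0) − 1/(-22.11) = 0.07087, so d_i2 = 14.11 cm; m₂ = −d_i2/d_o2 = +0.6382.
m = m₁·m₂ = (-0.1610)(+0.6382) = -0.103.

m = -0.103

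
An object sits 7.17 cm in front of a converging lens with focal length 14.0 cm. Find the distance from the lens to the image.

Lens equation: 1/s_i = 1/f − 1/s_o = 1/(14.00) − 1/(7.17) = 0.07143 − 0.1395 = -0.06804, so s_i = -14.7 cm.
The image is virtual, upright and enlarged, on the same side as the object.

14.7 cm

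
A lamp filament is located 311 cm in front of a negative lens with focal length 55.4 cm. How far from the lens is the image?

47.0 cm

For a negative lens, f = -55.4 cm.
Thin-lens equation: 1/d_i = 1/f − 1/d_o = 1/(-55.40) − 1/(311) = -0.01805 − 0.003215 = -0.02127, so d_i = -47.0 cm.
The image is virtual, upright and reduced, on the same side as the object.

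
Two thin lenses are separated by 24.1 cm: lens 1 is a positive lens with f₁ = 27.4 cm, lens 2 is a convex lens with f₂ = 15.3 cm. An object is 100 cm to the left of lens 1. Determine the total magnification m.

Lens 1: 1/d_i1 = 1/(27.4) − 1/(100) = 0.02650, so d_i1 = 37.74 cm; m₁ = −d_i1/d_o1 = -0.3774.
d_o2 = 24.1 − (37.74) = -13.64 cm (virtual object).
Lens 2: 1/d_i2 = 1/(15.3) − 1/(-13.64) = 0.1387, so d_i2 = 7.211 cm; m₂ = −d_i2/d_o2 = +0.5287.
m = m₁·m₂ = (-0.3774)(+0.5287) = -0.200.

m = -0.200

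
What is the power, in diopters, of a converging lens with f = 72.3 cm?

f = 72.3 cm = 0.723 m.
P = 1/f = 1/(0.723 m) = +1.38 D.

P = +1.38 D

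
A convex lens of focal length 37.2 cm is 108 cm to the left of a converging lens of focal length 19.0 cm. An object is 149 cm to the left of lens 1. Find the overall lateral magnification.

m = +0.160

Lens 1: 1/d_i1 = 1/(37.2) − 1/(149) = 0.02017, so d_i1 = 49.58 cm; m₁ = −d_i1/d_o1 = -0.3328.
d_o2 = 108 − (49.58) = 58.42 cm.
Lens 2: 1/d_i2 = 1/(19.0) − 1/(58.42) = 0.03551, so d_i2 = 28.16 cm; m₂ = −d_i2/d_o2 = -0.4820.
m = m₁·m₂ = (-0.3328)(-0.4820) = +0.160.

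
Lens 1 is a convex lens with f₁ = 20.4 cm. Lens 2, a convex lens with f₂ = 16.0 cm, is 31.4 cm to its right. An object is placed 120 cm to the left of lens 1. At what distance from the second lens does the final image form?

11.9 cm

Lens 1: 1/d_i1 = 1/f₁ − 1/d_o1 = 1/(20.4) − 1/(120) = 0.04069, so d_i1 = 24.58 cm.
The intermediate image is 24.58 cm to the right of lens 1, which is 31.4 − (24.58) = 6.820 cm to the left of lens 2, so d_o2 = +6.820 cm.
Lens 2: 1/d_i2 = 1/f₂ − 1/d_o2 = 1/(16.0) − 1/(6.820) = -0.08413, so d_i2 = -11.9 cm.
The final image is virtual, 11.9 cm to the left of lens 2 (overall magnification ≈ -0.36).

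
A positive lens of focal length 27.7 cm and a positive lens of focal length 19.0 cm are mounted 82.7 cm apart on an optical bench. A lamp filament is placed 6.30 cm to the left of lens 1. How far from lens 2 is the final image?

24.0 cm

Lens 1: 1/d_i1 = 1/f₁ − 1/d_o1 = 1/(27.7) − 1/(6.30) = -0.1226, so d_i1 = -8.155 cm.
The intermediate image is 8.155 cm to the left of lens 1 (virtual), which is 82.7 − (-8.155) = 90.86 cm to the left of lens 2, so d_o2 = +90.86 cm.
Lens 2: 1/d_i2 = 1/f₂ − 1/d_o2 = 1/(19.0) − 1/(90.86) = 0.04163, so d_i2 = 24.0 cm.
The final image is real, 24.0 cm to the right of lens 2 (overall magnification ≈ -0.34).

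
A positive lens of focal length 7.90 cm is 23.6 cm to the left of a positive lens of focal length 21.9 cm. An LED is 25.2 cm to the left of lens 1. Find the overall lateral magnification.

m = -1.02

Lens 1: 1/d_i1 = 1/(7.90) − 1/(25.2) = 0.08690, so d_i1 = 11.51 cm; m₁ = −d_i1/d_o1 = -0.4567.
d_o2 = 23.6 − (11.51) = 12.09 cm.
Lens 2: 1/d_i2 = 1/(21.9) − 1/(12.09) = -0.03705, so d_i2 = -26.99 cm; m₂ = −d_i2/d_o2 = +2.232.
m = m₁·m₂ = (-0.4567)(+2.232) = -1.02.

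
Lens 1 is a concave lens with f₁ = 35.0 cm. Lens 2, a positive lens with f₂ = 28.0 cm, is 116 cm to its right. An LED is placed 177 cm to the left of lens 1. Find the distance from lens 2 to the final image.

Lens 1 is diverging, so f₁ = −35.0 cm.
Lens 1: 1/d_i1 = 1/f₁ − 1/d_o1 = 1/(-35.0) − 1/(177) = -0.03422, so d_i1 = -29.22 cm.
The intermediate image is 29.22 cm to the left of lens 1 (virtual), which is 116 − (-29.22) = 145.2 cm to the left of lens 2, so d_o2 = +145.2 cm.
Lens 2: 1/d_i2 = 1/f₂ − 1/d_o2 = 1/(28.0) − 1/(145.2) = 0.02883, so d_i2 = 34.7 cm.
The final image is real, 34.7 cm to the right of lens 2 (overall magnification ≈ -0.039).

34.7 cm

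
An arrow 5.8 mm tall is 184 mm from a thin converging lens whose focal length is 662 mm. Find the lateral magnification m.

1/d_i = 1/f − 1/d_o = 1/(662.0) − 1/(184) = -0.003924, so d_i = -254.8 mm.
m = −d_i/d_o = −(-254.8)/(184) = +1.38.
The image is virtual, upright and enlarged, on the same side as the object.

m = +1.38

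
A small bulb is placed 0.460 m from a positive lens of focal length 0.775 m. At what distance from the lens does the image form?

Thin-lens equation: 1/v = 1/f − 1/u = 1/(0.7750) − 1/(0.460) = 1.290 − 2.174 = -0.8836, so v = -1.13 m.
The image is virtual, upright and enlarged, on the same side as the object.

1.13 m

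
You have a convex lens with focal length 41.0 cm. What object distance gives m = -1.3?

m = −d_i/d_o ⇒ d_i = −m·d_o.
1/f = 1/d_o + 1/d_i = 1/d_o − 1/(m·d_o) = (1 − 1/m)/d_o, so d_o = f(1 − 1/m) = (41.00)(1 − 1/(-1.3)) = 72.5 cm.

72.5 cm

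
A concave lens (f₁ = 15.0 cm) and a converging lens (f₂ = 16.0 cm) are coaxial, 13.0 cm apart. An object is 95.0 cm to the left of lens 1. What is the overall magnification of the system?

f₁ = −15.0 cm (diverging).
Lens 1: 1/d_i1 = 1/(-15.0) − 1/(95.0) = -0.07719, so d_i1 = -12.95 cm; m₁ = −d_i1/d_o1 = +0.1363.
d_o2 = 13.0 − (-12.95) = 25.95 cm.
Lens 2: 1/d_i2 = 1/(16.0) − 1/(25.95) = 0.02396, so d_i2 = 41.73 cm; m₂ = −d_i2/d_o2 = -1.608.
m = m₁·m₂ = (+0.1363)(-1.608) = -0.219.

m = -0.219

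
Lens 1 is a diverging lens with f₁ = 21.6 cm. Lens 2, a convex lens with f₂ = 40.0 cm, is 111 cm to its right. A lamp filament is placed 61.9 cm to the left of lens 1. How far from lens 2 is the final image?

58.4 cm

Lens 1 is diverging, so f₁ = −21.6 cm.
Lens 1: 1/d_i1 = 1/f₁ − 1/d_o1 = 1/(-21.6) − 1/(61.9) = -0.06245, so d_i1 = -16.01 cm.
The intermediate image is 16.01 cm to the left of lens 1 (virtual), which is 111 − (-16.01) = 127.0 cm to the left of lens 2, so d_o2 = +127.0 cm.
Lens 2: 1/d_i2 = 1/f₂ − 1/d_o2 = 1/(40.0) − 1/(127.0) = 0.01713, so d_i2 = 58.4 cm.
The final image is real, 58.4 cm to the right of lens 2 (overall magnification ≈ -0.12).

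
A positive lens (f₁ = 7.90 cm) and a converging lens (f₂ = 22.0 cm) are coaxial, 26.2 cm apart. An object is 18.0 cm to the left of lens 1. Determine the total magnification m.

m = -1.74

Lens 1: 1/d_i1 = 1/(7.90) − 1/(18.0) = 0.07103, so d_i1 = 14.08 cm; m₁ = −d_i1/d_o1 = -0.7822.
d_o2 = 26.2 − (14.08) = 12.12 cm.
Lens 2: 1/d_i2 = 1/(22.0) − 1/(12.12) = -0.03705, so d_i2 = -26.99 cm; m₂ = −d_i2/d_o2 = +2.227.
m = m₁·m₂ = (-0.7822)(+2.227) = -1.74.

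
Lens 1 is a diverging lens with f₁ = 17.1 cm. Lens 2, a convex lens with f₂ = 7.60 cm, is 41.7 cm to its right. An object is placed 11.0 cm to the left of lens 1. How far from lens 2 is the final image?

Lens 1 is diverging, so f₁ = −17.1 cm.
Lens 1: 1/d_i1 = 1/f₁ − 1/d_o1 = 1/(-17.1) − 1/(11.0) = -0.1494, so d_i1 = -6.694 cm.
The intermediate image is 6.694 cm to the left of lens 1 (virtual), which is 41.7 − (-6.694) = 48.39 cm to the left of lens 2, so d_o2 = +48.39 cm.
Lens 2: 1/d_i2 = 1/f₂ − 1/d_o2 = 1/(7.60) − 1/(48.39) = 0.1109, so d_i2 = 9.02 cm.
The final image is real, 9.02 cm to the right of lens 2 (overall magnification ≈ -0.11).

9.02 cm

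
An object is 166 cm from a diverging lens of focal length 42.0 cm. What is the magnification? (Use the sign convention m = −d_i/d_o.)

For a diverging lens, f = -42.0 cm.
1/d_i = 1/f − 1/d_o = 1/(-42.00) − 1/(166) = -0.02983, so d_i = -33.52 cm.
m = −d_i/d_o = −(-33.52)/(166) = +0.202.
The image is virtual, upright and reduced, on the same side as the object.

m = +0.202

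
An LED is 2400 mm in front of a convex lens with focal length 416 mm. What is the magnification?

1/d_i = 1/f − 1/d_o = 1/(416.0) − 1/(2400) = 0.001987, so d_i = 503.2 mm.
m = −d_i/d_o = −(503.2)/(2400) = -0.210.
The image is real, inverted and reduced, on the far side of the lens.

m = -0.210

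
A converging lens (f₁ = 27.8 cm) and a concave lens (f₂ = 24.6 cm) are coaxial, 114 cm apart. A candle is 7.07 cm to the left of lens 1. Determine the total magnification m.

Lens 1: 1/d_i1 = 1/(27.8) − 1/(7.07) = -0.1055, so d_i1 = -9.481 cm; m₁ = −d_i1/d_o1 = +1.341.
d_o2 = 114 − (-9.481) = 123.5 cm.
f₂ = −24.6 cm (diverging).
Lens 2: 1/d_i2 = 1/(-24.6) − 1/(123.5) = -0.04875, so d_i2 = -20.51 cm; m₂ = −d_i2/d_o2 = +0.1661.
m = m₁·m₂ = (+1.341)(+0.1661) = +0.223.

m = +0.223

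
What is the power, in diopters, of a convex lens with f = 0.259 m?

P = +3.86 D

P = 1/f = 1/(0.259 m) = +3.86 D.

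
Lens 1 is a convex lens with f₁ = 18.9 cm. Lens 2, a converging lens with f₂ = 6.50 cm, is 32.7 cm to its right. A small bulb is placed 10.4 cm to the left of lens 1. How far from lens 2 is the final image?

7.36 cm

Lens 1: 1/d_i1 = 1/f₁ − 1/d_o1 = 1/(18.9) − 1/(10.4) = -0.04324, so d_i1 = -23.12 cm.
The intermediate image is 23.12 cm to the left of lens 1 (virtual), which is 32.7 − (-23.12) = 55.82 cm to the left of lens 2, so d_o2 = +55.82 cm.
Lens 2: 1/d_i2 = 1/f₂ − 1/d_o2 = 1/(6.50) − 1/(55.82) = 0.1359, so d_i2 = 7.36 cm.
The final image is real, 7.36 cm to the right of lens 2 (overall magnification ≈ -0.29).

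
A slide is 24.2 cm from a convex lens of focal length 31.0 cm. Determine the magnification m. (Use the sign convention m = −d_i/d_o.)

m = +4.56

1/d_i = 1/f − 1/d_o = 1/(31.00) − 1/(24.2) = -0.009064, so d_i = -110.3 cm.
m = −d_i/d_o = −(-110.3)/(24.2) = +4.56.
The image is virtual, upright and enlarged, on the same side as the object.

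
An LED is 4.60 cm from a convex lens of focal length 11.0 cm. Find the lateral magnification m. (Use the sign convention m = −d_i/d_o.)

1/d_i = 1/f − 1/d_o = 1/(11.00) − 1/(4.60) = -0.1265, so d_i = -7.906 cm.
m = −d_i/d_o = −(-7.906)/(4.60) = +1.72.
The image is virtual, upright and enlarged, on the same side as the object.

m = +1.72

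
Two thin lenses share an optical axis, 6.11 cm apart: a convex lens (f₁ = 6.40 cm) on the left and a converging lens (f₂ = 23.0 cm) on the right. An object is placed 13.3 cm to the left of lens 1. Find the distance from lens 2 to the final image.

Lens 1: 1/d_i1 = 1/f₁ − 1/d_o1 = 1/(6.40) − 1/(13.3) = 0.08106, so d_i1 = 12.34 cm.
The intermediate image is 12.34 cm to the right of lens 1, which lies 6.230 cm to the right of lens 2 — a virtual object — so d_o2 = −6.230 cm.
Lens 2: 1/d_i2 = 1/f₂ − 1/d_o2 = 1/(23.0) − 1/(-6.230) = 0.2040, so d_i2 = 4.90 cm.
The final image is real, 4.90 cm to the right of lens 2 (overall magnification ≈ -0.73).

4.90 cm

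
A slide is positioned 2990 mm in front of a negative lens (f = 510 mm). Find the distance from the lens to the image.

For a negative lens, f = -510 mm.
Thin-lens equation: 1/v = 1/f − 1/u = 1/(-510.0) − 1/(2990) = -0.001961 − 0.0003344 = -0.002295, so v = -436 mm.
The image is virtual, upright and reduced, on the same side as the object.

436 mm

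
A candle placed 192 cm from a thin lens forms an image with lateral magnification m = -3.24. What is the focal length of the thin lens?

f = 147 cm (converging)

m = −d_i/d_o ⇒ d_i = −m·d_o = −(-3.24)·(192) = 622.1 cm.
1/f = 1/d_o + 1/d_i = 1/(192) + 1/(622.1) = 0.006816, so f = 147 cm.
Since f is positive, the thin lens is converging.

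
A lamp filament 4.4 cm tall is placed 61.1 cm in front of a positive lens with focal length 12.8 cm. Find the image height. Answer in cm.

1.17 cm

1/d_i = 1/f − 1/d_o = 1/(12.80) − 1/(61.1) = 0.06176, so d_i = 16.19 cm.
m = −d_i/d_o = -0.2650.
|h_i| = |m|·h_o = 0.2650 × 4.4 = 1.17 cm. The image is real, inverted and reduced, on the far side of the lens.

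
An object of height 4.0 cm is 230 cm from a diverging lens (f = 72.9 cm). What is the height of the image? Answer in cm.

0.963 cm

For a diverging lens, f = -72.9 cm.
1/d_i = 1/f − 1/d_o = 1/(-72.90) − 1/(230) = -0.01807, so d_i = -55.35 cm.
m = −d_i/d_o = +0.2407.
|h_i| = |m|·h_o = 0.2407 × 4.0 = 0.963 cm. The image is virtual, upright and reduced, on the same side as the object.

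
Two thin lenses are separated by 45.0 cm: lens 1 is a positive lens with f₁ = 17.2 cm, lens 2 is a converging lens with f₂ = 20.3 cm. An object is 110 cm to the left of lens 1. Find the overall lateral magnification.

Lens 1: 1/d_i1 = 1/(17.2) − 1/(110) = 0.04905, so d_i1 = 20.39 cm; m₁ = −d_i1/d_o1 = -0.1854.
d_o2 = 45.0 − (20.39) = 24.61 cm.
Lens 2: 1/d_i2 = 1/(20.3) − 1/(24.61) = 0.008627, so d_i2 = 115.9 cm; m₂ = −d_i2/d_o2 = -4.710.
m = m₁·m₂ = (-0.1854)(-4.710) = +0.873.

m = +0.873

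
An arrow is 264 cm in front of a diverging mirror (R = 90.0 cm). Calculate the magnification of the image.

m = +0.146

f = R/2 = 90.0/2 = 45.00 cm; for a diverging mirror, f = -45.00 cm.
1/d_i = 1/f − 1/d_o = 1/(-45.00) − 1/(264) = -0.02601, so d_i = -38.45 cm.
m = −d_i/d_o = −(-38.45)/(264) = +0.146.
The image is virtual, upright and reduced, behind the mirror.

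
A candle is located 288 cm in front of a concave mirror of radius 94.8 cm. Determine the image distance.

f = R/2 = 94.8/2 = 47.40 cm.
Mirror equation: 1/d_i = 1/f − 1/d_o = 1/(47.40) − 1/(288) = 0.02110 − 0.003472 = 0.01762, so d_i = 56.7 cm.
The image is real, inverted and reduced, in front of the mirror.

56.7 cm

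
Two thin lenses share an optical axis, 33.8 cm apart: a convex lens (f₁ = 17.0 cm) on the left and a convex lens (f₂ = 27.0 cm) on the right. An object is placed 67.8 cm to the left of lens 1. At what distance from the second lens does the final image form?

Lens 1: 1/d_i1 = 1/f₁ − 1/d_o1 = 1/(17.0) − 1/(67.8) = 0.04407, so d_i1 = 22.69 cm.
The intermediate image is 22.69 cm to the right of lens 1, which is 33.8 − (22.69) = 11.11 cm to the left of lens 2, so d_o2 = +11.11 cm.
Lens 2: 1/d_i2 = 1/f₂ − 1/d_o2 = 1/(27.0) − 1/(11.11) = -0.05297, so d_i2 = -18.9 cm.
The final image is virtual, 18.9 cm to the left of lens 2 (overall magnification ≈ -0.57).

18.9 cm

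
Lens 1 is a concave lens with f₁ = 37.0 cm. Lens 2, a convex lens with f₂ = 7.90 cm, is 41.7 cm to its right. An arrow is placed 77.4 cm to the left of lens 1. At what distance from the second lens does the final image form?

8.96 cm

Lens 1 is diverging, so f₁ = −37.0 cm.
Lens 1: 1/d_i1 = 1/f₁ − 1/d_o1 = 1/(-37.0) − 1/(77.4) = -0.03995, so d_i1 = -25.03 cm.
The intermediate image is 25.03 cm to the left of lens 1 (virtual), which is 41.7 − (-25.03) = 66.73 cm to the left of lens 2, so d_o2 = +66.73 cm.
Lens 2: 1/d_i2 = 1/f₂ − 1/d_o2 = 1/(7.90) − 1/(66.73) = 0.1116, so d_i2 = 8.96 cm.
The final image is real, 8.96 cm to the right of lens 2 (overall magnification ≈ -0.043).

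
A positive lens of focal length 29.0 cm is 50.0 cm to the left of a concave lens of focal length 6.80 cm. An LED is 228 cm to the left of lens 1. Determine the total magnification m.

Lens 1: 1/d_i1 = 1/(29.0) − 1/(228) = 0.03010, so d_i1 = 33.23 cm; m₁ = −d_i1/d_o1 = -0.1457.
d_o2 = 50.0 − (33.23) = 16.77 cm.
f₂ = −6.80 cm (diverging).
Lens 2: 1/d_i2 = 1/(-6.80) − 1/(16.77) = -0.2067, so d_i2 = -4.838 cm; m₂ = −d_i2/d_o2 = +0.2885.
m = m₁·m₂ = (-0.1457)(+0.2885) = -0.0420.

m = -0.0420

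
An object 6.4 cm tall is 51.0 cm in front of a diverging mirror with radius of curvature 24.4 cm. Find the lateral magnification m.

m = +0.193

f = R/2 = 24.4/2 = 12.20 cm; for a diverging mirror, f = -12.20 cm.
1/d_i = 1/f − 1/d_o = 1/(-12.20) − 1/(51.0) = -0.1016, so d_i = -9.845 cm.
m = −d_i/d_o = −(-9.845)/(51.0) = +0.193.
The image is virtual, upright and reduced, behind the mirror.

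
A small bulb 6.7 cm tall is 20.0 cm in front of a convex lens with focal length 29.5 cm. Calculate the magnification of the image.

1/d_i = 1/f − 1/d_o = 1/(29.50) − 1/(20.0) = -0.01610, so d_i = -62.11 cm.
m = −d_i/d_o = −(-62.11)/(20.0) = +3.11.
The image is virtual, upright and enlarged, on the same side as the object.

m = +3.11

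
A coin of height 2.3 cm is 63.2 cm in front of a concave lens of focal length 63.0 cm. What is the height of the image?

1.15 cm

For a concave lens, f = -63.0 cm.
1/d_i = 1/f − 1/d_o = 1/(-63.00) − 1/(63.2) = -0.03170, so d_i = -31.55 cm.
m = −d_i/d_o = +0.4992.
|h_i| = |m|·h_o = 0.4992 × 2.3 = 1.15 cm. The image is virtual, upright and reduced, on the same side as the object.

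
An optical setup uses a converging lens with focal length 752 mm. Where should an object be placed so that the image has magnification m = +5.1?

605 mm

m = −d_i/d_o ⇒ d_i = −m·d_o.
1/f = 1/d_o + 1/d_i = 1/d_o − 1/(m·d_o) = (1 − 1/m)/d_o, so d_o = f(1 − 1/m) = (752.0)(1 − 1/(+5.1)) = 605 mm.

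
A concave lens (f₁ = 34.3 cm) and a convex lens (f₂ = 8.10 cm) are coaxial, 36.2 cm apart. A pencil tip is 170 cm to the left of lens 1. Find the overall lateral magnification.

f₁ = −34.3 cm (diverging).
Lens 1: 1/d_i1 = 1/(-34.3) − 1/(170) = -0.03504, so d_i1 = -28.54 cm; m₁ = −d_i1/d_o1 = +0.1679.
d_o2 = 36.2 − (-28.54) = 64.74 cm.
Lens 2: 1/d_i2 = 1/(8.10) − 1/(64.74) = 0.1080, so d_i2 = 9.258 cm; m₂ = −d_i2/d_o2 = -0.1430.
m = m₁·m₂ = (+0.1679)(-0.1430) = -0.0240.

m = -0.0240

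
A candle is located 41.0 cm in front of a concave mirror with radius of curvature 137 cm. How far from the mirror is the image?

f = R/2 = 137/2 = 68.50 cm.
Mirror equation: 1/v = 1/f − 1/u = 1/(68.50) − 1/(41.0) = 0.01460 − 0.02439 = -0.009792, so v = -102 cm.
The image is virtual, upright and enlarged, behind the mirror.

102 cm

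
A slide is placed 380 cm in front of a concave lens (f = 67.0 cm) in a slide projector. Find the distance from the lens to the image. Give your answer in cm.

For a concave lens, f = -67.0 cm.
Thin-lens equation: 1/s_i = 1/f − 1/s_o = 1/(-67.00) − 1/(380) = -0.01493 − 0.002632 = -0.01756, so s_i = -57.0 cm.
The image is virtual, upright and reduced, on the same side as the object.

57.0 cm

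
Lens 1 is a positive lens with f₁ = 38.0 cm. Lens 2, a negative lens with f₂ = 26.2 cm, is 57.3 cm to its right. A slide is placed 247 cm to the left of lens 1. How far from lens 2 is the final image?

8.41 cm

Lens 1: 1/d_i1 = 1/f₁ − 1/d_o1 = 1/(38.0) − 1/(247) = 0.02227, so d_i1 = 44.91 cm.
The intermediate image is 44.91 cm to the right of lens 1, which is 57.3 − (44.91) = 12.39 cm to the left of lens 2, so d_o2 = +12.39 cm.
Lens 2 is diverging, so f₂ = −26.2 cm.
Lens 2: 1/d_i2 = 1/f₂ − 1/d_o2 = 1/(-26.2) − 1/(12.39) = -0.1189, so d_i2 = -8.41 cm.
The final image is virtual, 8.41 cm to the left of lens 2 (overall magnification ≈ -0.12).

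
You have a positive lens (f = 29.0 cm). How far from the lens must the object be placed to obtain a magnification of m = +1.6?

m = −d_i/d_o ⇒ d_i = −m·d_o.
1/f = 1/d_o + 1/d_i = 1/d_o − 1/(m·d_o) = (1 − 1/m)/d_o, so d_o = f(1 − 1/m) = (29.00)(1 − 1/(+1.6)) = 10.9 cm.

10.9 cm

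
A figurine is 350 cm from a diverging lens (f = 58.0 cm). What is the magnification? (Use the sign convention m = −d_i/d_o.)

For a diverging lens, f = -58.0 cm.
1/d_i = 1/f − 1/d_o = 1/(-58.00) − 1/(350) = -0.02010, so d_i = -49.75 cm.
m = −d_i/d_o = −(-49.75)/(350) = +0.142.
The image is virtual, upright and reduced, on the same side as the object.

m = +0.142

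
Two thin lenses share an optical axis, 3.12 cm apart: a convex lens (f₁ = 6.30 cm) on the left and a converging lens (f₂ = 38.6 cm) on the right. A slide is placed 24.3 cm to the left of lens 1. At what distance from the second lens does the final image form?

Lens 1: 1/d_i1 = 1/f₁ − 1/d_o1 = 1/(6.30) − 1/(24.3) = 0.1176, so d_i1 = 8.505 cm.
The intermediate image is 8.505 cm to the right of lens 1, which lies 5.385 cm to the right of lens 2 — a virtual object — so d_o2 = −5.385 cm.
Lens 2: 1/d_i2 = 1/f₂ − 1/d_o2 = 1/(38.6) − 1/(-5.385) = 0.2116, so d_i2 = 4.73 cm.
The final image is real, 4.73 cm to the right of lens 2 (overall magnification ≈ -0.31).

4.73 cm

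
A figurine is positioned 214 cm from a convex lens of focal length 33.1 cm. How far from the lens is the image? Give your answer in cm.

Lens equation: 1/v = 1/f − 1/u = 1/(33.10) − 1/(214) = 0.03021 − 0.004673 = 0.02554, so v = 39.2 cm.
The image is real, inverted and reduced, on the far side of the lens.

39.2 cm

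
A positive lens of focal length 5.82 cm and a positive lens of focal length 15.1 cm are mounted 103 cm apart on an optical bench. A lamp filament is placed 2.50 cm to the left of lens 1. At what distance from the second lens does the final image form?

17.6 cm

Lens 1: 1/d_i1 = 1/f₁ − 1/d_o1 = 1/(5.82) − 1/(2.50) = -0.2282, so d_i1 = -4.383 cm.
The intermediate image is 4.383 cm to the left of lens 1 (virtual), which is 103 − (-4.383) = 107.4 cm to the left of lens 2, so d_o2 = +107.4 cm.
Lens 2: 1/d_i2 = 1/f₂ − 1/d_o2 = 1/(15.1) − 1/(107.4) = 0.05691, so d_i2 = 17.6 cm.
The final image is real, 17.6 cm to the right of lens 2 (overall magnification ≈ -0.29).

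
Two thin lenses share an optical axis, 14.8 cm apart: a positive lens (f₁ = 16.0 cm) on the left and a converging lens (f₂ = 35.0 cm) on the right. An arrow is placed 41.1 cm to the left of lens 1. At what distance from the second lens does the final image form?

Lens 1: 1/d_i1 = 1/f₁ − 1/d_o1 = 1/(16.0) − 1/(41.1) = 0.03817, so d_i1 = 26.20 cm.
The intermediate image is 26.20 cm to the right of lens 1, which lies 11.40 cm to the right of lens 2 — a virtual object — so d_o2 = −11.40 cm.
Lens 2: 1/d_i2 = 1/f₂ − 1/d_o2 = 1/(35.0) − 1/(-11.40) = 0.1163, so d_i2 = 8.60 cm.
The final image is real, 8.60 cm to the right of lens 2 (overall magnification ≈ -0.48).

8.60 cm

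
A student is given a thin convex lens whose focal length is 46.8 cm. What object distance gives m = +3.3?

32.6 cm

m = −d_i/d_o ⇒ d_i = −m·d_o.
1/f = 1/d_o + 1/d_i = 1/d_o − 1/(m·d_o) = (1 − 1/m)/d_o, so d_o = f(1 − 1/m) = (46.80)(1 − 1/(+3.3)) = 32.6 cm.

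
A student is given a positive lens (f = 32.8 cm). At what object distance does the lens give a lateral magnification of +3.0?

m = −d_i/d_o ⇒ d_i = −m·d_o.
1/f = 1/d_o + 1/d_i = 1/d_o − 1/(m·d_o) = (1 − 1/m)/d_o, so d_o = f(1 − 1/m) = (32.80)(1 − 1/(+3.0)) = 21.9 cm.

21.9 cm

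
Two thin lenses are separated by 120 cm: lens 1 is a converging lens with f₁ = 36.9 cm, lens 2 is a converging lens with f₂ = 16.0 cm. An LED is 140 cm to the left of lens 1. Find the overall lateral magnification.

Lens 1: 1/d_i1 = 1/(36.9) − 1/(140) = 0.01996, so d_i1 = 50.11 cm; m₁ = −d_i1/d_o1 = -0.3579.
d_o2 = 120 − (50.11) = 69.89 cm.
Lens 2: 1/d_i2 = 1/(16.0) − 1/(69.89) = 0.04819, so d_i2 = 20.75 cm; m₂ = −d_i2/d_o2 = -0.2969.
m = m₁·m₂ = (-0.3579)(-0.2969) = +0.106.

m = +0.106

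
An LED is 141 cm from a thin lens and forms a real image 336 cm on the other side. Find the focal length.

f = 99.3 cm (converging)

Real image ⇒ d_i = +336 cm.
1/f = 1/d_o + 1/d_i = 1/(141) + 1/(336) = 0.01007, so f = 99.3 cm.
Since f is positive, the thin lens is converging.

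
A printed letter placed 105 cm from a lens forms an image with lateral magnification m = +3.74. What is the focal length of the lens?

f = 143 cm (converging)

m = −d_i/d_o ⇒ d_i = −m·d_o = −(+3.74)·(105) = -392.7 cm.
1/f = 1/d_o + 1/d_i = 1/(105) + 1/(-392.7) = 0.006977, so f = 143 cm.
Since f is positive, the lens is converging.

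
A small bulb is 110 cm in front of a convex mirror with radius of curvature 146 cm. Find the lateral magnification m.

f = R/2 = 146/2 = 73.00 cm; for a convex mirror, f = -73.00 cm.
1/d_i = 1/f − 1/d_o = 1/(-73.00) − 1/(110) = -0.02279, so d_i = -43.88 cm.
m = −d_i/d_o = −(-43.88)/(110) = +0.399.
The image is virtual, upright and reduced, behind the mirror.

m = +0.399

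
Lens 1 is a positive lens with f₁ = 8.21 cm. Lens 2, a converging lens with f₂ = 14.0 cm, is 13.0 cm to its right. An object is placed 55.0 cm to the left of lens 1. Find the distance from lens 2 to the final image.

Lens 1: 1/d_i1 = 1/f₁ − 1/d_o1 = 1/(8.21) − 1/(55.0) = 0.1036, so d_i1 = 9.651 cm.
The intermediate image is 9.651 cm to the right of lens 1, which is 13.0 − (9.651) = 3.349 cm to the left of lens 2, so d_o2 = +3.349 cm.
Lens 2: 1/d_i2 = 1/f₂ − 1/d_o2 = 1/(14.0) − 1/(3.349) = -0.2272, so d_i2 = -4.40 cm.
The final image is virtual, 4.40 cm to the left of lens 2 (overall magnification ≈ -0.23).

4.40 cm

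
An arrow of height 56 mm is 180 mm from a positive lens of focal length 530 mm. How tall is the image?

84.8 mm

1/d_i = 1/f − 1/d_o = 1/(530.0) − 1/(180) = -0.003669, so d_i = -272.6 mm.
m = −d_i/d_o = +1.514.
|h_i| = |m|·h_o = 1.514 × 56 = 84.8 mm. The image is virtual, upright and enlarged, on the same side as the object.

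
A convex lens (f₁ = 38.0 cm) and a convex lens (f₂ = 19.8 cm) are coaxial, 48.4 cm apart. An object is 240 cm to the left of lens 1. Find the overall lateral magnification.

Lens 1: 1/d_i1 = 1/(38.0) − 1/(240) = 0.02215, so d_i1 = 45.15 cm; m₁ = −d_i1/d_o1 = -0.1881.
d_o2 = 48.4 − (45.15) = 3.250 cm.
Lens 2: 1/d_i2 = 1/(19.8) − 1/(3.250) = -0.2572, so d_i2 = -3.888 cm; m₂ = −d_i2/d_o2 = +1.196.
m = m₁·m₂ = (-0.1881)(+1.196) = -0.225.

m = -0.225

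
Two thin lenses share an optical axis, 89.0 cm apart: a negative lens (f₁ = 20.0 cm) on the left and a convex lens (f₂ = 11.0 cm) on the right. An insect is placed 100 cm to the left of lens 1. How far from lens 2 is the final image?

12.3 cm

Lens 1 is diverging, so f₁ = −20.0 cm.
Lens 1: 1/d_i1 = 1/f₁ − 1/d_o1 = 1/(-20.0) − 1/(100) = -0.06000, so d_i1 = -16.67 cm.
The intermediate image is 16.67 cm to the left of lens 1 (virtual), which is 89.0 − (-16.67) = 105.7 cm to the left of lens 2, so d_o2 = +105.7 cm.
Lens 2: 1/d_i2 = 1/f₂ − 1/d_o2 = 1/(11.0) − 1/(105.7) = 0.08145, so d_i2 = 12.3 cm.
The final image is real, 12.3 cm to the right of lens 2 (overall magnification ≈ -0.019).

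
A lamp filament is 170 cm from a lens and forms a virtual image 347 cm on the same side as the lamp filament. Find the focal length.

f = 333 cm (converging)

Virtual image ⇒ d_i = −347 cm.
1/f = 1/d_o + 1/d_i = 1/(170) + 1/(-347) = 0.003001, so f = 333 cm.
Since f is positive, the lens is converging.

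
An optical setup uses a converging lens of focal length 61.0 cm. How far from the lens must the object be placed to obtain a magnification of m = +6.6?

m = −d_i/d_o ⇒ d_i = −m·d_o.
1/f = 1/d_o + 1/d_i = 1/d_o − 1/(m·d_o) = (1 − 1/m)/d_o, so d_o = f(1 − 1/m) = (61.00)(1 − 1/(+6.6)) = 51.8 cm.

51.8 cm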